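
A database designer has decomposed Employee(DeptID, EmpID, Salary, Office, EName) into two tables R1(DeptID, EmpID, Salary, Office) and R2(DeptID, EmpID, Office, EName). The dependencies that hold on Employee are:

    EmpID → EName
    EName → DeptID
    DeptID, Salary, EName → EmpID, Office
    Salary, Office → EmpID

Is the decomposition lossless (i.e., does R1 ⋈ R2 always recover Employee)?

Yes

Common attributes: R1 ∩ R2 = {DeptID, EmpID, Office}.
Closure of {DeptID, EmpID, Office}: EmpID → EName applies, adding EName. So (DeptID, EmpID, Office)⁺ = {DeptID, EmpID, Office, EName}.
This closure contains every attribute of R2, so R1 ∩ R2 → R2. The join is lossless.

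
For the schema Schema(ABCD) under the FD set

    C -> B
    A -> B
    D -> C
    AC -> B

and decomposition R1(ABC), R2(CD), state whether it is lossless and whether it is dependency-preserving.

lossy but dependency-preserving

Lossless test: (C)⁺ = {BC}, which is a superkey of neither fragment — lossy.
Dependency preservation: every FD's attributes lie within a single fragment, so each can be enforced locally — preserved.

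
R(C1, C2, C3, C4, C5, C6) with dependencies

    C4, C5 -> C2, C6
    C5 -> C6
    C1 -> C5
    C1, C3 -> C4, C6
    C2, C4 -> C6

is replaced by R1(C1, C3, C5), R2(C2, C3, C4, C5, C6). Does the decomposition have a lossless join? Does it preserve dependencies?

Lossless test: (C3, C5)⁺ = {C3, C5, C6}, which is a superkey of neither fragment — lossy.
Dependency preservation: the restricted closure of {C1, C3} across the fragments never reaches {C4, C6}, so C1, C3 → C4, C6 cannot be enforced without a join — not preserved.

lossy and not dependency-preserving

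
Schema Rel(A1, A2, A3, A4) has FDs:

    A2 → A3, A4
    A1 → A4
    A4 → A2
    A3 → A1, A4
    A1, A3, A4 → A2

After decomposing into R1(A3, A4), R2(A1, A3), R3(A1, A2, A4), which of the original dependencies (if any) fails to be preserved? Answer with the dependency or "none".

none

A2 → A3, A4: restricted closure across fragments reaches A3, A4.
A1 → A4 lies within R3.
A4 → A2 lies within R3.
A3 → A1, A4: restricted closure across fragments reaches A1, A4.
A1, A3, A4 → A2: restricted closure across fragments reaches A2.
Every dependency is enforceable on the fragments, so the decomposition is dependency-preserving.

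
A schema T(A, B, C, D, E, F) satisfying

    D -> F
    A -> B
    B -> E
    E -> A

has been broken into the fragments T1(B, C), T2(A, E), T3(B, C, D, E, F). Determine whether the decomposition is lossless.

Chase test. Columns are A, B, C, D, E, F; row i has aⱼ where attribute j ∈ Ti, else bᵢⱼ.
Initial tableau (one row per fragment):
  row 1: b11 a2 a3 b14 b15 b16
  row 2: a1 b22 b23 b24 a5 b26
  row 3: b31 a2 a3 a4 a5 a6
Rows 1 and 3 agree on B; apply B→E and equate their E entries.
Rows 1 and 2 agree on E; apply E→A and equate their A entries.
Rows 1 and 3 agree on E; apply E→A and equate their A entries.
Rows 1 and 2 agree on A; apply A→B and equate their B entries.
Row 3 is now all distinguished symbols — the join is lossless.

Yes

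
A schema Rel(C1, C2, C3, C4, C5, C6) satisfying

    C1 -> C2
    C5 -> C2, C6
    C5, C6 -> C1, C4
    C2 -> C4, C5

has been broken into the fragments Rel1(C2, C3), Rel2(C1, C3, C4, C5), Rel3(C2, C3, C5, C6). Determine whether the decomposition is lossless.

Yes

Chase test. Columns are C1, C2, C3, C4, C5, C6; row i has aⱼ where attribute j ∈ Reli, else bᵢⱼ.
Initial tableau (one row per fragment):
  row 1: b11 a2 a3 b14 b15 b16
  row 2: a1 b22 a3 a4 a5 b26
  row 3: b31 a2 a3 b34 a5 a6
Rows 2 and 3 agree on C5; apply C5→C2, C6 and equate their C2, C6 entries.
Rows 2 and 3 agree on C5, C6; apply C5, C6→C1, C4 and equate their C1, C4 entries.
Rows 1 and 2 agree on C2; apply C2→C4, C5 and equate their C4, C5 entries.
Rows 1 and 2 agree on C5; apply C5→C2, C6 and equate their C2, C6 entries.
Rows 1 and 2 agree on C5, C6; apply C5, C6→C1, C4 and equate their C1, C4 entries.
Row 1 is now all distinguished symbols — the join is lossless.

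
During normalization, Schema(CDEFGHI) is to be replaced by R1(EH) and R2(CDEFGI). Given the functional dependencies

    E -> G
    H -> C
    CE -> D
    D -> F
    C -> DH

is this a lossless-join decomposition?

No

Common attributes: R1 ∩ R2 = {E}.
Closure of {E}: E → G applies, adding G. So (E)⁺ = {EG}.
The closure contains neither all of R1 = {EH} nor all of R2 = {CDEFGI}, so the common attributes are not a superkey of either fragment. The join is lossy.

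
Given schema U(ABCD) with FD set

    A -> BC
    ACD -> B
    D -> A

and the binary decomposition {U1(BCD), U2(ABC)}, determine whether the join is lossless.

Common attributes: U1 ∩ U2 = {BC}.
No dependency enlarges {BC}, so (BC)⁺ = {BC}.
The closure contains neither all of U1 = {BCD} nor all of U2 = {ABC}, so the common attributes are not a superkey of either fragment. The join is lossy.

No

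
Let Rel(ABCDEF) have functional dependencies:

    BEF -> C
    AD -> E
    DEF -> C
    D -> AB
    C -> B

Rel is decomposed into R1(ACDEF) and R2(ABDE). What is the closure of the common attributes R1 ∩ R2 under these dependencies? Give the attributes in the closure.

R1 ∩ R2 = {ADE}.
D → AB applies, adding B
Closure: {ABDE}.

ABDE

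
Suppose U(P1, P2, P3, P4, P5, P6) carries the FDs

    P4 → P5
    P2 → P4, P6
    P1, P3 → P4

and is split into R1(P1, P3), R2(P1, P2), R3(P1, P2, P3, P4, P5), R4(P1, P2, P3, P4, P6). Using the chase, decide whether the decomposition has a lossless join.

Chase test. Columns are P1, P2, P3, P4, P5, P6; row i has aⱼ where attribute j ∈ Ri, else bᵢⱼ.
Initial tableau (one row per fragment):
  row 1: a1 b12 a3 b14 b15 b16
  row 2: a1 a2 b23 b24 b25 b26
  row 3: a1 a2 a3 a4 a5 b36
  row 4: a1 a2 a3 a4 b45 a6
Rows 3 and 4 agree on P4; apply P4→P5 and equate their P5 entries.
Rows 2 and 3 agree on P2; apply P2→P4, P6 and equate their P4, P6 entries.
Rows 2 and 4 agree on P2; apply P2→P4, P6 and equate their P4, P6 entries.
Rows 1 and 3 agree on P1, P3; apply P1, P3→P4 and equate their P4 entries.
Rows 1 and 2 agree on P4; apply P4→P5 and equate their P5 entries.
Rows 1 and 3 agree on P4; apply P4→P5 and equate their P5 entries.
Row 3 is now all distinguished symbols — the join is lossless.

Yes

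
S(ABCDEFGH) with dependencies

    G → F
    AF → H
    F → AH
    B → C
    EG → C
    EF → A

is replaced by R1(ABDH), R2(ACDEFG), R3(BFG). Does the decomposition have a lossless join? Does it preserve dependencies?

Lossless test (chase): Rows 2 and 3 agree on F; apply F→AH and equate their AH entries. Rows 1 and 3 agree on B; apply B→C and equate their C entries. No row becomes fully distinguished — the join is lossy.
Dependency preservation: the restricted closure of {AF} across the fragments never reaches {H}, so AF → H cannot be enforced without a join — not preserved.

lossy and not dependency-preserving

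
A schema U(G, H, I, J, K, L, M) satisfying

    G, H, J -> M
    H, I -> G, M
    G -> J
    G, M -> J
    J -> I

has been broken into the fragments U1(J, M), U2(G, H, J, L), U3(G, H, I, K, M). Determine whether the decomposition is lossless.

No

Chase test. Columns are G, H, I, J, K, L, M; row i has aⱼ where attribute j ∈ Ui, else bᵢⱼ.
Initial tableau (one row per fragment):
  row 1: b11 b12 b13 a4 b15 b16 a7
  row 2: a1 a2 b23 a4 b25 a6 b27
  row 3: a1 a2 a3 b34 a5 b36 a7
Rows 2 and 3 agree on G; apply G→J and equate their J entries.
Rows 1 and 2 agree on J; apply J→I and equate their I entries.
Rows 1 and 3 agree on J; apply J→I and equate their I entries.
Rows 2 and 3 agree on G, H, J; apply G, H, J→M and equate their M entries.
No row becomes fully distinguished — the join is lossy.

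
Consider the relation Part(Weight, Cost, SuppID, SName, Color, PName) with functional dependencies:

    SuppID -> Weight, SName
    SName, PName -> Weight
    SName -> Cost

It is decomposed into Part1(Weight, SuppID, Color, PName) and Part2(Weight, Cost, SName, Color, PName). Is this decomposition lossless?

No

Common attributes: Part1 ∩ Part2 = {Weight, Color, PName}.
No dependency enlarges {Weight, Color, PName}, so (Weight, Color, PName)⁺ = {Weight, Color, PName}.
The closure contains neither all of Part1 = {Weight, SuppID, Color, PName} nor all of Part2 = {Weight, Cost, SName, Color, PName}, so the common attributes are not a superkey of either fragment. The join is lossy.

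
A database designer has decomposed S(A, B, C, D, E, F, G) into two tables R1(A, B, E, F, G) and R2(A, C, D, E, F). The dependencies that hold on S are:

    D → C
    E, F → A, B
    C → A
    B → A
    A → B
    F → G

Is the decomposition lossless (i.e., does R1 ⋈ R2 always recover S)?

Yes

Common attributes: R1 ∩ R2 = {A, E, F}.
Closure of {A, E, F}: E, F → A, B applies, adding B; F → G applies, adding G. So (A, E, F)⁺ = {A, B, E, F, G}.
This closure contains every attribute of R1, so R1 ∩ R2 → R1. The join is lossless.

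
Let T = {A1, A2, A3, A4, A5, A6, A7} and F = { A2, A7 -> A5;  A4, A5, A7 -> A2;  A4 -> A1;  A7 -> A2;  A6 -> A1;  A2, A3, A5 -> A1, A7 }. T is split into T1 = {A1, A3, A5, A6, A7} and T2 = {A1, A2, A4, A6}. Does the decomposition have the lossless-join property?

Common attributes: T1 ∩ T2 = {A1, A6}.
No dependency enlarges {A1, A6}, so (A1, A6)⁺ = {A1, A6}.
The closure contains neither all of T1 = {A1, A3, A5, A6, A7} nor all of T2 = {A1, A2, A4, A6}, so the common attributes are not a superkey of either fragment. The join is lossy.

No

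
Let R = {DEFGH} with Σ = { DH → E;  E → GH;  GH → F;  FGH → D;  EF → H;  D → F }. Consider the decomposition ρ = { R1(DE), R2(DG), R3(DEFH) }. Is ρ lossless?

Chase test. Columns are DEFGH; row i has aⱼ where attribute j ∈ Ri, else bᵢⱼ.
Initial tableau (one row per fragment):
  row 1: a1 a2 b13 b14 b15
  row 2: a1 b22 b23 a4 b25
  row 3: a1 a2 a3 b34 a5
Rows 1 and 3 agree on E; apply E→GH and equate their GH entries.
Rows 1 and 3 agree on GH; apply GH→F and equate their F entries.
Rows 1 and 2 agree on D; apply D→F and equate their F entries.
No row becomes fully distinguished — the join is lossy.

No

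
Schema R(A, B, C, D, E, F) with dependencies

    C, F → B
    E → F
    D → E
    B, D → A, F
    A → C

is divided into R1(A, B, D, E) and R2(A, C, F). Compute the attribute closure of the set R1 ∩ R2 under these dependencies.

R1 ∩ R2 = {A}.
A → C applies, adding C
Closure: {A, C}.

A, C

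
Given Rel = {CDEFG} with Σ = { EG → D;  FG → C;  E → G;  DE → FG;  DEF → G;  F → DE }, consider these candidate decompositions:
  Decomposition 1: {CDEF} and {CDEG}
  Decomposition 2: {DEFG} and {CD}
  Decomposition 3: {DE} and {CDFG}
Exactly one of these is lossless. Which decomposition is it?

Decomposition 1

Decomposition 1: common = {CDE}, closure = {CDEFG} → lossless.
Decomposition 2: common = {D}, closure = {D} → lossy.
Decomposition 3: common = {D}, closure = {D} → lossy.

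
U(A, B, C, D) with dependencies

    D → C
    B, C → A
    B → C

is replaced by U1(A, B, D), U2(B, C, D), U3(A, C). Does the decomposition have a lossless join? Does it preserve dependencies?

lossless and dependency-preserving

Lossless test (chase): Rows 1 and 2 agree on D; apply D→C and equate their C entries. Rows 1 and 2 agree on B, C; apply B, C→A and equate their A entries. Row 1 is now all distinguished symbols — the join is lossless.
Dependency preservation: B, C → A is not contained in any single fragment, but the restricted closure of its left-hand side across the fragments still reaches the right-hand side; the remaining FDs each lie inside some fragment. All dependencies are preserved.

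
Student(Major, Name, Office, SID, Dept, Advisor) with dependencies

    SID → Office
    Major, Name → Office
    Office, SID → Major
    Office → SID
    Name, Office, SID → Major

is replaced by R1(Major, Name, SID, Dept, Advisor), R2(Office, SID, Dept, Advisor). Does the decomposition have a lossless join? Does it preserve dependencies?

Lossless test: (SID, Dept, Advisor)⁺ = {Major, Office, SID, Dept, Advisor}, which contains all of one fragment — lossless.
Dependency preservation: Major, Name → Office; Office, SID → Major; Name, Office, SID → Major are not contained in any single fragment, but the restricted closure of each left-hand side across the fragments still reaches the right-hand side; the remaining FDs each lie inside some fragment. All dependencies are preserved.

lossless and dependency-preserving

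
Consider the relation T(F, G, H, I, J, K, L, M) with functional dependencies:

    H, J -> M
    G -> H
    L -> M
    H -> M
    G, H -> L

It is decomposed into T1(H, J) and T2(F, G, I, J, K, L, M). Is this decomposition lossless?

Common attributes: T1 ∩ T2 = {J}.
No dependency enlarges {J}, so (J)⁺ = {J}.
The closure contains neither all of T1 = {H, J} nor all of T2 = {F, G, I, J, K, L, M}, so the common attributes are not a superkey of either fragment. The join is lossy.

No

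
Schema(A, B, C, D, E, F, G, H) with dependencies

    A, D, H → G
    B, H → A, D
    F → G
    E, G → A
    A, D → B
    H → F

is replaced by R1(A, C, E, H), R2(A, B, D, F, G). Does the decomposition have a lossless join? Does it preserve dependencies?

lossy and not dependency-preserving

Lossless test: (A)⁺ = {A}, which is a superkey of neither fragment — lossy.
Dependency preservation: the restricted closure of {A, D, H} across the fragments never reaches {G}, so A, D, H → G cannot be enforced without a join — not preserved.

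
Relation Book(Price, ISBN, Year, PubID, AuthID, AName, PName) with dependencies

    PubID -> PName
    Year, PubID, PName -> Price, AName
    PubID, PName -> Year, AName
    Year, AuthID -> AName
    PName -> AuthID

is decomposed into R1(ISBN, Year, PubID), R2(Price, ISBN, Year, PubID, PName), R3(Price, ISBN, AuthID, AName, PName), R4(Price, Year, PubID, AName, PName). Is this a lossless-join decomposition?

Yes

Chase test. Columns are Price, ISBN, Year, PubID, AuthID, AName, PName; row i has aⱼ where attribute j ∈ Ri, else bᵢⱼ.
Initial tableau (one row per fragment):
  row 1: b11 a2 a3 a4 b15 b16 b17
  row 2: a1 a2 a3 a4 b25 b26 a7
  row 3: a1 a2 b33 b34 a5 a6 a7
  row 4: a1 b42 a3 a4 b45 a6 a7
Rows 1 and 2 agree on PubID; apply PubID→PName and equate their PName entries.
Rows 1 and 2 agree on Year, PubID, PName; apply Year, PubID, PName→Price, AName and equate their Price, AName entries.
Rows 1 and 4 agree on Year, PubID, PName; apply Year, PubID, PName→Price, AName and equate their Price, AName entries.
Rows 1 and 2 agree on PName; apply PName→AuthID and equate their AuthID entries.
Rows 1 and 3 agree on PName; apply PName→AuthID and equate their AuthID entries.
Rows 1 and 4 agree on PName; apply PName→AuthID and equate their AuthID entries.
Row 1 is now all distinguished symbols — the join is lossless.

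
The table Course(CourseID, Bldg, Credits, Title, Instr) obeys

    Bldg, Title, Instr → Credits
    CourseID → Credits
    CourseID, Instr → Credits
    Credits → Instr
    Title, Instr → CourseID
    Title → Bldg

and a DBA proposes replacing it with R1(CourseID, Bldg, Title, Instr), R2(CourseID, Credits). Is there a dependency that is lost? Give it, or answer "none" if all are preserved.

Check Credits → Instr: no single fragment contains all of {Credits, Instr}, and the restricted closure of {Credits} across the fragments never reaches {Instr}.
Bldg, Title, Instr → Credits is preserved.
CourseID → Credits is preserved.
CourseID, Instr → Credits is preserved.
Title, Instr → CourseID is preserved.
Title → Bldg is preserved.

Credits → Instr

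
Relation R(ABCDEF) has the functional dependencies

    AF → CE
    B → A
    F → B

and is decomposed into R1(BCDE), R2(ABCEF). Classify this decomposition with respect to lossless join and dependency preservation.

Lossless test: (BCE)⁺ = {ABCE}, which is a superkey of neither fragment — lossy.
Dependency preservation: every FD's attributes lie within a single fragment, so each can be enforced locally — preserved.

lossy but dependency-preserving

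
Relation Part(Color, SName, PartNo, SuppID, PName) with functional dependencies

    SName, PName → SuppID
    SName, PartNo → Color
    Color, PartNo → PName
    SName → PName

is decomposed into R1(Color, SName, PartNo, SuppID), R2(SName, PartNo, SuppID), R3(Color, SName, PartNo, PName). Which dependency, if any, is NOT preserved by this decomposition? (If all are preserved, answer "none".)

none

SName, PName → SuppID: restricted closure across fragments reaches SuppID.
SName, PartNo → Color lies within R1.
Color, PartNo → PName lies within R3.
SName → PName lies within R3.
Every dependency is enforceable on the fragments, so the decomposition is dependency-preserving.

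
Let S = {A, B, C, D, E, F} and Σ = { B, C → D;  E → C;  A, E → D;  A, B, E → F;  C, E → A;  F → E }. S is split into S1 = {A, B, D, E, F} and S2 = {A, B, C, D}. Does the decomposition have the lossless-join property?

No

Common attributes: S1 ∩ S2 = {A, B, D}.
No dependency enlarges {A, B, D}, so (A, B, D)⁺ = {A, B, D}.
The closure contains neither all of S1 = {A, B, D, E, F} nor all of S2 = {A, B, C, D}, so the common attributes are not a superkey of either fragment. The join is lossy.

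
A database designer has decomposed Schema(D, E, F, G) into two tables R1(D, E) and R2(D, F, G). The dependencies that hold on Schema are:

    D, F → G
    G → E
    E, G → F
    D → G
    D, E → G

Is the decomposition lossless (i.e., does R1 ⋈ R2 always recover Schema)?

Yes

Common attributes: R1 ∩ R2 = {D}.
Closure of {D}: D → G applies, adding G; G → E applies, adding E; E, G → F applies, adding F. So (D)⁺ = {D, E, F, G}.
This closure contains every attribute of R1, so R1 ∩ R2 → R1. The join is lossless.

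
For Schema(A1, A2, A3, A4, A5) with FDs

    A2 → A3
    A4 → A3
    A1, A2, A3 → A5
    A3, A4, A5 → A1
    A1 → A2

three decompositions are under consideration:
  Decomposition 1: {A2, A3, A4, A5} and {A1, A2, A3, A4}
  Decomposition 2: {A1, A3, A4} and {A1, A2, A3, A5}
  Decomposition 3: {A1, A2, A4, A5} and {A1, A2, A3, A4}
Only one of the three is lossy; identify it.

Decomposition 1

Decomposition 1: common = {A2, A3, A4}, closure = {A2, A3, A4} → lossy.
Decomposition 2: common = {A1, A3}, closure = {A1, A2, A3, A5} → lossless.
Decomposition 3: common = {A1, A2, A4}, closure = {A1, A2, A3, A4, A5} → lossless.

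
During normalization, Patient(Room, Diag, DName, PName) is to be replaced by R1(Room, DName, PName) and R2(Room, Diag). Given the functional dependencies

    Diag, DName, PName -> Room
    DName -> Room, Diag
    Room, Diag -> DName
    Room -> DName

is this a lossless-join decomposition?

Yes

Common attributes: R1 ∩ R2 = {Room}.
Closure of {Room}: Room → DName applies, adding DName; DName → Room, Diag applies, adding Diag. So (Room)⁺ = {Room, Diag, DName}.
This closure contains every attribute of R2, so R1 ∩ R2 → R2. The join is lossless.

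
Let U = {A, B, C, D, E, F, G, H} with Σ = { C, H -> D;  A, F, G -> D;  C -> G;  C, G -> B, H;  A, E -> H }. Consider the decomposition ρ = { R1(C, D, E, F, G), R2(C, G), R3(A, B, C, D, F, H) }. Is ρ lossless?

No

Chase test. Columns are A, B, C, D, E, F, G, H; row i has aⱼ where attribute j ∈ Ri, else bᵢⱼ.
Initial tableau (one row per fragment):
  row 1: b11 b12 a3 a4 a5 a6 a7 b18
  row 2: b21 b22 a3 b24 b25 b26 a7 b28
  row 3: a1 a2 a3 a4 b35 a6 b37 a8
Rows 1 and 3 agree on C; apply C→G and equate their G entries.
Rows 1 and 2 agree on C, G; apply C, G→B, H and equate their B, H entries.
Rows 1 and 3 agree on C, G; apply C, G→B, H and equate their B, H entries.
Rows 1 and 2 agree on C, H; apply C, H→D and equate their D entries.
No row becomes fully distinguished — the join is lossy.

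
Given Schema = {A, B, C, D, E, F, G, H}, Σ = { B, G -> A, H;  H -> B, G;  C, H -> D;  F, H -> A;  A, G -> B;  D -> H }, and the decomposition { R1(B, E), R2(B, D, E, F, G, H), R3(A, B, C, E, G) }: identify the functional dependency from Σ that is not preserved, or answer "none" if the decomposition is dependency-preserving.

Check C, H → D: no single fragment contains all of {C, D, H}, and the restricted closure of {C, H} across the fragments never reaches {D}.
B, G → A, H is preserved.
H → B, G is preserved.
F, H → A is preserved.
A, G → B is preserved.
D → H is preserved.

C, H -> D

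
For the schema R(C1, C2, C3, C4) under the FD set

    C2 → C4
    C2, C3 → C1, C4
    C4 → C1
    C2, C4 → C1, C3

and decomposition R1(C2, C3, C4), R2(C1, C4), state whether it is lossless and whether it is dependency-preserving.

lossless and dependency-preserving

Lossless test: (C4)⁺ = {C1, C4}, which contains all of one fragment — lossless.
Dependency preservation: C2, C3 → C1, C4; C2, C4 → C1, C3 are not contained in any single fragment, but the restricted closure of each left-hand side across the fragments still reaches the right-hand side; the remaining FDs each lie inside some fragment. All dependencies are preserved.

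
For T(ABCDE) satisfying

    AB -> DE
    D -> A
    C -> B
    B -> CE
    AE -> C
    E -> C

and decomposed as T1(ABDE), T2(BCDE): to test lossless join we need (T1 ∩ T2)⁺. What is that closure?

ABCDE

T1 ∩ T2 = {BDE}.
D → A applies, adding A
B → CE applies, adding C
Closure: {ABCDE}.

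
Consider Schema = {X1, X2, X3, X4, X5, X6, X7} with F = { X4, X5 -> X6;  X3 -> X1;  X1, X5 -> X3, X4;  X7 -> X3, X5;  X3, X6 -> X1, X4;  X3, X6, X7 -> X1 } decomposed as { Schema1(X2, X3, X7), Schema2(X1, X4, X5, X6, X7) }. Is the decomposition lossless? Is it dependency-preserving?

Lossless test: (X7)⁺ = {X1, X3, X4, X5, X6, X7}, which contains all of one fragment — lossless.
Dependency preservation: the restricted closure of {X3} across the fragments never reaches {X1}, so X3 → X1 cannot be enforced without a join — not preserved.

lossless but not dependency-preserving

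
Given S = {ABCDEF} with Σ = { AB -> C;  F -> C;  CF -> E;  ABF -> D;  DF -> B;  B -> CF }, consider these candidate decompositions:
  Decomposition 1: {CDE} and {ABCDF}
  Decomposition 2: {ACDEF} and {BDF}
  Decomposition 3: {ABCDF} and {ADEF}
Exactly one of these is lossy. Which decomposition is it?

Decomposition 1

Decomposition 1: common = {CD}, closure = {CD} → lossy.
Decomposition 2: common = {DF}, closure = {BCDEF} → lossless.
Decomposition 3: common = {ADF}, closure = {ABCDEF} → lossless.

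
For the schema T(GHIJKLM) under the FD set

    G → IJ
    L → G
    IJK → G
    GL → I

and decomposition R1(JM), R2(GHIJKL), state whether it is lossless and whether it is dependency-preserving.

lossy but dependency-preserving

Lossless test: (J)⁺ = {J}, which is a superkey of neither fragment — lossy.
Dependency preservation: every FD's attributes lie within a single fragment, so each can be enforced locally — preserved.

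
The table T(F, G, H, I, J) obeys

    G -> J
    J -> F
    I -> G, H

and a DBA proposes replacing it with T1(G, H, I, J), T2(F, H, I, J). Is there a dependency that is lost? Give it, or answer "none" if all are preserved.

none

G → J lies within T1.
J → F lies within T2.
I → G, H lies within T1.
Every dependency is enforceable on the fragments, so the decomposition is dependency-preserving.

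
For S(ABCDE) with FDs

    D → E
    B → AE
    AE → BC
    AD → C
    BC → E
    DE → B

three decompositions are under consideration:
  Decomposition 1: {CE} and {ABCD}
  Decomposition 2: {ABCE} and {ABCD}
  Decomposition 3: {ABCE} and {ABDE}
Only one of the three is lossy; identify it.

Decomposition 1: common = {C}, closure = {C} → lossy.
Decomposition 2: common = {ABC}, closure = {ABCE} → lossless.
Decomposition 3: common = {ABE}, closure = {ABCE} → lossless.

Decomposition 1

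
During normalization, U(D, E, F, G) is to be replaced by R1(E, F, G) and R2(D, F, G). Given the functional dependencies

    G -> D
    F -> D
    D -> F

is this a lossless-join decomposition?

Yes

Common attributes: R1 ∩ R2 = {F, G}.
Closure of {F, G}: G → D applies, adding D. So (F, G)⁺ = {D, F, G}.
This closure contains every attribute of R2, so R1 ∩ R2 → R2. The join is lossless.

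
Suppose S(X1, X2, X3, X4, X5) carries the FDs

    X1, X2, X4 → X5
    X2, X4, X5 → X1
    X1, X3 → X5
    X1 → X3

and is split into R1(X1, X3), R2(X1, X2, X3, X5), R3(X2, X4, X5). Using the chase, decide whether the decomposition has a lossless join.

No

Chase test. Columns are X1, X2, X3, X4, X5; row i has aⱼ where attribute j ∈ Ri, else bᵢⱼ.
Initial tableau (one row per fragment):
  row 1: a1 b12 a3 b14 b15
  row 2: a1 a2 a3 b24 a5
  row 3: b31 a2 b33 a4 a5
Rows 1 and 2 agree on X1, X3; apply X1, X3→X5 and equate their X5 entries.
No row becomes fully distinguished — the join is lossy.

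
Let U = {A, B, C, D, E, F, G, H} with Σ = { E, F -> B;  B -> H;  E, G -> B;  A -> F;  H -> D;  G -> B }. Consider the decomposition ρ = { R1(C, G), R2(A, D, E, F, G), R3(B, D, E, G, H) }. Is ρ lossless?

No

Chase test. Columns are A, B, C, D, E, F, G, H; row i has aⱼ where attribute j ∈ Ri, else bᵢⱼ.
Initial tableau (one row per fragment):
  row 1: b11 b12 a3 b14 b15 b16 a7 b18
  row 2: a1 b22 b23 a4 a5 a6 a7 b28
  row 3: b31 a2 b33 a4 a5 b36 a7 a8
Rows 2 and 3 agree on E, G; apply E, G→B and equate their B entries.
Rows 1 and 2 agree on G; apply G→B and equate their B entries.
Rows 1 and 2 agree on B; apply B→H and equate their H entries.
Rows 1 and 3 agree on B; apply B→H and equate their H entries.
Rows 1 and 2 agree on H; apply H→D and equate their D entries.
No row becomes fully distinguished — the join is lossy.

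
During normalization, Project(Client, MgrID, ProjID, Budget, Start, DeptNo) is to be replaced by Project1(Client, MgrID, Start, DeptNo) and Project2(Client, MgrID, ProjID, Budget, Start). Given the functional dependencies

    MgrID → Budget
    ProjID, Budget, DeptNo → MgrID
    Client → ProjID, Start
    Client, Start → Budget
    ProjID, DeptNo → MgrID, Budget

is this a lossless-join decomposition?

Yes

Common attributes: Project1 ∩ Project2 = {Client, MgrID, Start}.
Closure of {Client, MgrID, Start}: MgrID → Budget applies, adding Budget; Client → ProjID, Start applies, adding ProjID. So (Client, MgrID, Start)⁺ = {Client, MgrID, ProjID, Budget, Start}.
This closure contains every attribute of Project2, so Project1 ∩ Project2 → Project2. The join is lossless.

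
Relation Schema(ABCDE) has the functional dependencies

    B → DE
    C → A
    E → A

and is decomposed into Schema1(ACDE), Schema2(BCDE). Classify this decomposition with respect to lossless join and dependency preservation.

lossless and dependency-preserving

Lossless test: (CDE)⁺ = {ACDE}, which contains all of one fragment — lossless.
Dependency preservation: every FD's attributes lie within a single fragment, so each can be enforced locally — preserved.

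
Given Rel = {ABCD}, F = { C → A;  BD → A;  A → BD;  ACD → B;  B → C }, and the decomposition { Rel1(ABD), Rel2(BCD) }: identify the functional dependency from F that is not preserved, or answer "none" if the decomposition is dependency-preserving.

C → A: restricted closure across fragments reaches A.
BD → A lies within Rel1.
A → BD lies within Rel1.
ACD → B: restricted closure across fragments reaches B.
B → C lies within Rel2.
Every dependency is enforceable on the fragments, so the decomposition is dependency-preserving.

none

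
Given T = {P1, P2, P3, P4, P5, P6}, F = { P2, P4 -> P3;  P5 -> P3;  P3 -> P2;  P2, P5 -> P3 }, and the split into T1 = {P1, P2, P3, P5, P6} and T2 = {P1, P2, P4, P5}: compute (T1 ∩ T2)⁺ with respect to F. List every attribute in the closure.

P1, P2, P3, P5

T1 ∩ T2 = {P1, P2, P5}.
P5 → P3 applies, adding P3
Closure: {P1, P2, P3, P5}.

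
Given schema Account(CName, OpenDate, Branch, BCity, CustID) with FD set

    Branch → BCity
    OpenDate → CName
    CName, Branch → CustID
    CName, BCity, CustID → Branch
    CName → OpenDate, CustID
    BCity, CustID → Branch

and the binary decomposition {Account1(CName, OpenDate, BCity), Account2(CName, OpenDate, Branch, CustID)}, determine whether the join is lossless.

No

Common attributes: Account1 ∩ Account2 = {CName, OpenDate}.
Closure of {CName, OpenDate}: CName → OpenDate, CustID applies, adding CustID. So (CName, OpenDate)⁺ = {CName, OpenDate, CustID}.
The closure contains neither all of Account1 = {CName, OpenDate, BCity} nor all of Account2 = {CName, OpenDate, Branch, CustID}, so the common attributes are not a superkey of either fragment. The join is lossy.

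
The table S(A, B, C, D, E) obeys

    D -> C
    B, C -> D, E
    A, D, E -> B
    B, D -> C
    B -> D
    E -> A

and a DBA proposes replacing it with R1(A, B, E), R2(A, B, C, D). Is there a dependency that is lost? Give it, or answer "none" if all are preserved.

A, D, E -> B

Check A, D, E → B: no single fragment contains all of {A, B, D, E}, and the restricted closure of {A, D, E} across the fragments never reaches {B}.
D → C is preserved.
B, C → D, E is preserved.
B, D → C is preserved.
B → D is preserved.
E → A is preserved.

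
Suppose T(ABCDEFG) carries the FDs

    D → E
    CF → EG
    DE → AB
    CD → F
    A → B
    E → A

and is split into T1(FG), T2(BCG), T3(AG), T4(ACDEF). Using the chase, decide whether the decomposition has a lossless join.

No

Chase test. Columns are ABCDEFG; row i has aⱼ where attribute j ∈ Ti, else bᵢⱼ.
Initial tableau (one row per fragment):
  row 1: b11 b12 b13 b14 b15 a6 a7
  row 2: b21 a2 a3 b24 b25 b26 a7
  row 3: a1 b32 b33 b34 b35 b36 a7
  row 4: a1 b42 a3 a4 a5 a6 b47
Rows 3 and 4 agree on A; apply A→B and equate their B entries.
No row becomes fully distinguished — the join is lossy.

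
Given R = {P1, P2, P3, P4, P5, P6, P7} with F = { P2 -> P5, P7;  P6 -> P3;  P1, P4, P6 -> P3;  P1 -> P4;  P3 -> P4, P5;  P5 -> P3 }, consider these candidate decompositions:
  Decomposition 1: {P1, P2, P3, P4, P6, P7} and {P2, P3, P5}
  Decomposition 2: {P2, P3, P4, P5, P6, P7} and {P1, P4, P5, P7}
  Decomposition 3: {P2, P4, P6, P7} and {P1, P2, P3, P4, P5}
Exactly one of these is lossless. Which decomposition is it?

Decomposition 1: common = {P2, P3}, closure = {P2, P3, P4, P5, P7} → lossless.
Decomposition 2: common = {P4, P5, P7}, closure = {P3, P4, P5, P7} → lossy.
Decomposition 3: common = {P2, P4}, closure = {P2, P3, P4, P5, P7} → lossy.

Decomposition 1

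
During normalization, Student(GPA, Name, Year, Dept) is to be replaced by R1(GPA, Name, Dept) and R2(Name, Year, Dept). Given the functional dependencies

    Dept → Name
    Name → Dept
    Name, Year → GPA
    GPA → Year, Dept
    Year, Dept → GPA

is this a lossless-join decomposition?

Common attributes: R1 ∩ R2 = {Name, Dept}.
No dependency enlarges {Name, Dept}, so (Name, Dept)⁺ = {Name, Dept}.
The closure contains neither all of R1 = {GPA, Name, Dept} nor all of R2 = {Name, Year, Dept}, so the common attributes are not a superkey of either fragment. The join is lossy.

No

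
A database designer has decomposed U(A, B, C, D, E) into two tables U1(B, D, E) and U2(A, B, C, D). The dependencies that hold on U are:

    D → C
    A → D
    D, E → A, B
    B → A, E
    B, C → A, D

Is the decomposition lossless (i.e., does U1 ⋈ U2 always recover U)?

Yes

Common attributes: U1 ∩ U2 = {B, D}.
Closure of {B, D}: D → C applies, adding C; B → A, E applies, adding A, E. So (B, D)⁺ = {A, B, C, D, E}.
This closure contains every attribute of U1, so U1 ∩ U2 → U1. The join is lossless.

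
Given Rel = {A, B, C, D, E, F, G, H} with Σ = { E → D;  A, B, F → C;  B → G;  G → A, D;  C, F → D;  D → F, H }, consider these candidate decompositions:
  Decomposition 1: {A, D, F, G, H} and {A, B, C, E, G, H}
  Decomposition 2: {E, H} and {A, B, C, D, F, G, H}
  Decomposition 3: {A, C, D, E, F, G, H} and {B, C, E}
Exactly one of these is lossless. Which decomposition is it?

Decomposition 1: common = {A, G, H}, closure = {A, D, F, G, H} → lossless.
Decomposition 2: common = {H}, closure = {H} → lossy.
Decomposition 3: common = {C, E}, closure = {C, D, E, F, H} → lossy.

Decomposition 1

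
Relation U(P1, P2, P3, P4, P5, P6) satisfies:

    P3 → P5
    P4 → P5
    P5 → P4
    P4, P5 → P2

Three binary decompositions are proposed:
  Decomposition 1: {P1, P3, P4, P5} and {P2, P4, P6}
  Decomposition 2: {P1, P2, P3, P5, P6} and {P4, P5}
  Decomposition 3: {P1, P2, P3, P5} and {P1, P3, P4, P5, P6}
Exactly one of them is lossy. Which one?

Decomposition 1: common = {P4}, closure = {P2, P4, P5} → lossy.
Decomposition 2: common = {P5}, closure = {P2, P4, P5} → lossless.
Decomposition 3: common = {P1, P3, P5}, closure = {P1, P2, P3, P4, P5} → lossless.

Decomposition 1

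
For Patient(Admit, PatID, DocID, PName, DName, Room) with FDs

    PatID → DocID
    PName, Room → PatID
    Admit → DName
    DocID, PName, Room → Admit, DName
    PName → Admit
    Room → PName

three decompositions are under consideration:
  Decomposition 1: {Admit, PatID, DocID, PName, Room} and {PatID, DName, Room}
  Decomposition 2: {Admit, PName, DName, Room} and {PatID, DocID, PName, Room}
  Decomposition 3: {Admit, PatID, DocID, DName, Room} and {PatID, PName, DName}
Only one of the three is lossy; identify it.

Decomposition 1: common = {PatID, Room}, closure = {Admit, PatID, DocID, PName, DName, Room} → lossless.
Decomposition 2: common = {PName, Room}, closure = {Admit, PatID, DocID, PName, DName, Room} → lossless.
Decomposition 3: common = {PatID, DName}, closure = {PatID, DocID, DName} → lossy.

Decomposition 3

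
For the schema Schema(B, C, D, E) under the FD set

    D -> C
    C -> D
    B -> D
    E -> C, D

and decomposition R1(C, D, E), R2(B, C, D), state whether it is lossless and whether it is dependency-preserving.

lossy but dependency-preserving

Lossless test: (C, D)⁺ = {C, D}, which is a superkey of neither fragment — lossy.
Dependency preservation: every FD's attributes lie within a single fragment, so each can be enforced locally — preserved.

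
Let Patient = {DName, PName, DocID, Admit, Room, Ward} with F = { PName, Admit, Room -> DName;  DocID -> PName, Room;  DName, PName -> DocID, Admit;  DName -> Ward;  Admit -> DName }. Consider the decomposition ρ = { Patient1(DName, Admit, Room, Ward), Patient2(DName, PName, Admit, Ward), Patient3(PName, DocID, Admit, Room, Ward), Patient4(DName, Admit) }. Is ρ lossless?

Chase test. Columns are DName, PName, DocID, Admit, Room, Ward; row i has aⱼ where attribute j ∈ Patienti, else bᵢⱼ.
Initial tableau (one row per fragment):
  row 1: a1 b12 b13 a4 a5 a6
  row 2: a1 a2 b23 a4 b25 a6
  row 3: b31 a2 a3 a4 a5 a6
  row 4: a1 b42 b43 a4 b45 b46
Rows 1 and 4 agree on DName; apply DName→Ward and equate their Ward entries.
Rows 1 and 3 agree on Admit; apply Admit→DName and equate their DName entries.
Rows 2 and 3 agree on DName, PName; apply DName, PName→DocID, Admit and equate their DocID, Admit entries.
Rows 2 and 3 agree on DocID; apply DocID→PName, Room and equate their PName, Room entries.
Row 2 is now all distinguished symbols — the join is lossless.

Yes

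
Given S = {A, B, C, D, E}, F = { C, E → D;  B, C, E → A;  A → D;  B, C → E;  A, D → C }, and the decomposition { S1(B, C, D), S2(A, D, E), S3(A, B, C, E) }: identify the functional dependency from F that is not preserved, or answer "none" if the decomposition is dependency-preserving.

Check C, E → D: no single fragment contains all of {C, D, E}, and the restricted closure of {C, E} across the fragments never reaches {D}.
B, C, E → A is preserved.
A → D is preserved.
B, C → E is preserved.
A, D → C is preserved.

C, E → D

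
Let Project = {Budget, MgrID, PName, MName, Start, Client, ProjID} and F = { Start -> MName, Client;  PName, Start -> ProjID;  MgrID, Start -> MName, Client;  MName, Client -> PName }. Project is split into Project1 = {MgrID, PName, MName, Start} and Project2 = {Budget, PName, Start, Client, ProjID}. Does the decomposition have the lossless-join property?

Common attributes: Project1 ∩ Project2 = {PName, Start}.
Closure of {PName, Start}: Start → MName, Client applies, adding MName, Client; PName, Start → ProjID applies, adding ProjID. So (PName, Start)⁺ = {PName, MName, Start, Client, ProjID}.
The closure contains neither all of Project1 = {MgrID, PName, MName, Start} nor all of Project2 = {Budget, PName, Start, Client, ProjID}, so the common attributes are not a superkey of either fragment. The join is lossy.

No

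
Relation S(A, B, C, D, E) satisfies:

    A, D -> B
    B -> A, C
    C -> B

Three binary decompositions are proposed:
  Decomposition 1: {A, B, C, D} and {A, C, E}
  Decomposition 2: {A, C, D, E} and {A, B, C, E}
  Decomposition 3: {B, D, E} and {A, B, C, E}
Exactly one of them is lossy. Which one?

Decomposition 1

Decomposition 1: common = {A, C}, closure = {A, B, C} → lossy.
Decomposition 2: common = {A, C, E}, closure = {A, B, C, E} → lossless.
Decomposition 3: common = {B, E}, closure = {A, B, C, E} → lossless.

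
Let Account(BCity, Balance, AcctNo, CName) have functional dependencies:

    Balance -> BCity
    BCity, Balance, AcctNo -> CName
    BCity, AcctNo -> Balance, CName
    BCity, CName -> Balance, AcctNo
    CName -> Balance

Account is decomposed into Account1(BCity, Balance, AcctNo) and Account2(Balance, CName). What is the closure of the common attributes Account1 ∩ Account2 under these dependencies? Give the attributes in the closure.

BCity, Balance

Account1 ∩ Account2 = {Balance}.
Balance → BCity applies, adding BCity
Closure: {BCity, Balance}.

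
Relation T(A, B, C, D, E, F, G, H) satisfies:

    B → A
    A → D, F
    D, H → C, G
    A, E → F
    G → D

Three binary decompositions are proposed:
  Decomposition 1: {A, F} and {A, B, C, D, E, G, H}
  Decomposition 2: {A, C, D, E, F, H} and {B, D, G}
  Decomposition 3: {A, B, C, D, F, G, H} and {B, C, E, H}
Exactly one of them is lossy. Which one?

Decomposition 1: common = {A}, closure = {A, D, F} → lossless.
Decomposition 2: common = {D}, closure = {D} → lossy.
Decomposition 3: common = {B, C, H}, closure = {A, B, C, D, F, G, H} → lossless.

Decomposition 2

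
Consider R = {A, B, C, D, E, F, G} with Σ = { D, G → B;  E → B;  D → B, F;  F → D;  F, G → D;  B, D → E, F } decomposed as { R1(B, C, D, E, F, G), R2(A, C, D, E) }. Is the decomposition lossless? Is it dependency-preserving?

lossy but dependency-preserving

Lossless test: (C, D, E)⁺ = {B, C, D, E, F}, which is a superkey of neither fragment — lossy.
Dependency preservation: every FD's attributes lie within a single fragment, so each can be enforced locally — preserved.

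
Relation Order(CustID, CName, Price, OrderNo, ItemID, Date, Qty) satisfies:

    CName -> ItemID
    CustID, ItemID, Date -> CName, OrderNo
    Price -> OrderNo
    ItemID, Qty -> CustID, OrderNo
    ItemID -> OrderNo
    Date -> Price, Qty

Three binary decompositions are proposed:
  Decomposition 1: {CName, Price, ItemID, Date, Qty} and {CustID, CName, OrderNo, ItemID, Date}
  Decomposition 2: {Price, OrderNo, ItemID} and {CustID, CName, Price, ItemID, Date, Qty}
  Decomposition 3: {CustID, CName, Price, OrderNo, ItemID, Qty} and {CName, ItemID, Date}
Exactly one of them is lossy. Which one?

Decomposition 3

Decomposition 1: common = {CName, ItemID, Date}, closure = {CustID, CName, Price, OrderNo, ItemID, Date, Qty} → lossless.
Decomposition 2: common = {Price, ItemID}, closure = {Price, OrderNo, ItemID} → lossless.
Decomposition 3: common = {CName, ItemID}, closure = {CName, OrderNo, ItemID} → lossy.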